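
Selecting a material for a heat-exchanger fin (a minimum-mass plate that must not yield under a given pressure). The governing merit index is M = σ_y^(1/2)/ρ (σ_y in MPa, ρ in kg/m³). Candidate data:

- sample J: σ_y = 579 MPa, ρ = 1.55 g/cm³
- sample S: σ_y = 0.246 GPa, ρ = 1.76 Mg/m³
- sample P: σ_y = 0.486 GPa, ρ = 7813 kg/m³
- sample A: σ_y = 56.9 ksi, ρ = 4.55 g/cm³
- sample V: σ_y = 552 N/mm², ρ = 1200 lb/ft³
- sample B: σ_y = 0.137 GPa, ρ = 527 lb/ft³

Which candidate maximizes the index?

After converting to SI:
  sample J: σ_y = 579.0 MPa, ρ = 1550 kg/m³
  sample S: σ_y = 246.0 MPa, ρ = 1760 kg/m³
  sample P: σ_y = 486.0 MPa, ρ = 7813 kg/m³
  sample A: σ_y = 392.3 MPa, ρ = 4550 kg/m³
  sample V: σ_y = 552.0 MPa, ρ = 19220 kg/m³
  sample B: σ_y = 137.0 MPa, ρ = 8442 kg/m³
  sample J: M = 15.5×10⁻³
  sample S: M = 8.91×10⁻³
  sample A: M = 4.35×10⁻³
  sample P: M = 2.82×10⁻³
  sample B: M = 1.39×10⁻³
  sample V: M = 1.22×10⁻³
Highest index: sample J.

sample J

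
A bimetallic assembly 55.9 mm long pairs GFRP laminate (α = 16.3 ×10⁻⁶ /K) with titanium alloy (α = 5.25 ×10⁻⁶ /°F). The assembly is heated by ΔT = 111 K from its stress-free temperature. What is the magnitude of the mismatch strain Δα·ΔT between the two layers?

7.60×10⁻⁴

titanium alloy: α = 5.25×10⁻⁶/°F × 9/5 = 9.45×10⁻⁶/K.
Δα = |16.3 − 9.45|×10⁻⁶/K = 6.85×10⁻⁶/K.
Mismatch strain = Δα·ΔT = 6.85×10⁻⁶ × 111.0 = 7.60×10⁻⁴.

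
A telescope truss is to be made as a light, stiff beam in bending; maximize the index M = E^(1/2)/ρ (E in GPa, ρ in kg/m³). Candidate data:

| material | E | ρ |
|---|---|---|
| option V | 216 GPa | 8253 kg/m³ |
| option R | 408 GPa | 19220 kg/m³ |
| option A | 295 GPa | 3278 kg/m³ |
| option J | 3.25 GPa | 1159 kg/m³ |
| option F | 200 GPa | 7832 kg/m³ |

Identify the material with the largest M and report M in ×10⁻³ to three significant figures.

option A, M = 5.24×10⁻³

Evaluate M for each candidate:
  option A: M = 5.24×10⁻³
  option F: M = 1.81×10⁻³
  option V: M = 1.78×10⁻³
  option J: M = 1.56×10⁻³
  option R: M = 1.05×10⁻³
Option A ranks first.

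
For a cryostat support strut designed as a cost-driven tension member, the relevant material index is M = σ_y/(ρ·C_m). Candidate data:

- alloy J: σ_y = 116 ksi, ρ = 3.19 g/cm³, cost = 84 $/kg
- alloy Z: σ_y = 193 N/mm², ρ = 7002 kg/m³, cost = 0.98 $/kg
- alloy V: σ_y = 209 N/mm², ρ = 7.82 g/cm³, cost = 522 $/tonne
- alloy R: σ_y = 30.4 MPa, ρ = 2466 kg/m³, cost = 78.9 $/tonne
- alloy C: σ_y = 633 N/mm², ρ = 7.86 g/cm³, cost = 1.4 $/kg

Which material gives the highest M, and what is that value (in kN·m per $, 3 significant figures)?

alloy R, M = 156 kN·m per $

Convert each candidate to consistent units, then evaluate M:
  alloy J: σ_y = 799.8 MPa, ρ = 3190 kg/m³, cost = 84.00 $/kg
  alloy Z: σ_y = 193.0 MPa, ρ = 7002 kg/m³, cost = 0.9800 $/kg
  alloy V: σ_y = 209.0 MPa, ρ = 7820 kg/m³, cost = 0.5220 $/kg
  alloy R: σ_y = 30.40 MPa, ρ = 2466 kg/m³, cost = 0.07890 $/kg
  alloy C: σ_y = 633.0 MPa, ρ = 7860 kg/m³, cost = 1.400 $/kg
  alloy R: M = 156 kN·m per $
  alloy C: M = 57.5 kN·m per $
  alloy V: M = 51.2 kN·m per $
  alloy Z: M = 28.1 kN·m per $
  alloy J: M = 2.98 kN·m per $
Alloy R ranks first.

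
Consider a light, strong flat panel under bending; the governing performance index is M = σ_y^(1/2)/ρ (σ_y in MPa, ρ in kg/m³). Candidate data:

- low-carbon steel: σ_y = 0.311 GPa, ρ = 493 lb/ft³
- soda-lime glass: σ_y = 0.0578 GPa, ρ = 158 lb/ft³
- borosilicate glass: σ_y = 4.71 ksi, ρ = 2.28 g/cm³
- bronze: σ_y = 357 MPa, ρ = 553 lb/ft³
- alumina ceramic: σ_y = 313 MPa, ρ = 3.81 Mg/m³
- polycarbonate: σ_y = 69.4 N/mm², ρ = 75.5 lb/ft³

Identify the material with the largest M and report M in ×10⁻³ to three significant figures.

polycarbonate, M = 6.89×10⁻³

Putting every candidate on a common basis:
  low-carbon steel: σ_y = 311.0 MPa, ρ = 7897 kg/m³
  soda-lime glass: σ_y = 57.80 MPa, ρ = 2531 kg/m³
  borosilicate glass: σ_y = 32.47 MPa, ρ = 2280 kg/m³
  bronze: σ_y = 357.0 MPa, ρ = 8858 kg/m³
  alumina ceramic: σ_y = 313.0 MPa, ρ = 3810 kg/m³
  polycarbonate: σ_y = 69.40 MPa, ρ = 1209 kg/m³
  polycarbonate: M = 6.89×10⁻³
  alumina ceramic: M = 4.64×10⁻³
  soda-lime glass: M = 3.00×10⁻³
  borosilicate glass: M = 2.50×10⁻³
  low-carbon steel: M = 2.23×10⁻³
  bronze: M = 2.13×10⁻³
The maximum is for polycarbonate.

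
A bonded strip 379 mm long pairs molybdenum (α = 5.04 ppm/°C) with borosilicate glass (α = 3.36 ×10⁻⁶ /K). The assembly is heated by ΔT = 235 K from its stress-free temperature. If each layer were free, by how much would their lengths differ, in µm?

Δα = |5.04 − 3.36|×10⁻⁶/K = 1.68×10⁻⁶/K.
ΔL_mismatch = Δα·L·ΔT = 1.68×10⁻⁶ × 379.0 mm × 235.0 K = 150 µm.

150 µm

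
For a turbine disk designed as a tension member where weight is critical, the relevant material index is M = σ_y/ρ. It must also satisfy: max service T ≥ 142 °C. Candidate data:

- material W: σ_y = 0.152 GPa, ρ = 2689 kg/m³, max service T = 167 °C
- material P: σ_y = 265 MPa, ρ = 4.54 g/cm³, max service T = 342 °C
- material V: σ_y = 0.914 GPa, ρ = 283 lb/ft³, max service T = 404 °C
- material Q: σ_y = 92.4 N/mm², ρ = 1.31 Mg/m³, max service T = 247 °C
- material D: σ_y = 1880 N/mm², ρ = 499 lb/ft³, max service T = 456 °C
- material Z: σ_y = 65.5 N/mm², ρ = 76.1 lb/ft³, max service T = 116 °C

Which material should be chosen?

Screen on constraints: max service T ≥ 142 °C. Survivors: material W, material P, material V, material Q, material D.
In SI units:
  material W: σ_y = 152.0 MPa, ρ = 2689 kg/m³
  material P: σ_y = 265.0 MPa, ρ = 4540 kg/m³
  material V: σ_y = 914.0 MPa, ρ = 4533 kg/m³
  material Q: σ_y = 92.40 MPa, ρ = 1310 kg/m³
  material D: σ_y = 1880 MPa, ρ = 7993 kg/m³
  material D: M = 235 kN·m/kg
  material V: M = 202 kN·m/kg
  material Q: M = 70.5 kN·m/kg
  material P: M = 58.4 kN·m/kg
  material W: M = 56.5 kN·m/kg
Material D has the largest M.

material D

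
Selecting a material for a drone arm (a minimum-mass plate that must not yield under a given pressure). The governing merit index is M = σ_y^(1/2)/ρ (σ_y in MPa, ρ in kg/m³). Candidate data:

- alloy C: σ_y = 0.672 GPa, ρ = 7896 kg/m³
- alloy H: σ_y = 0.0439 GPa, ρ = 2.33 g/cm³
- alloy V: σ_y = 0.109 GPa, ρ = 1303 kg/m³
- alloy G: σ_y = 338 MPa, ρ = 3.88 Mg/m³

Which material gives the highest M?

Putting every candidate on a common basis:
  alloy C: σ_y = 672.0 MPa, ρ = 7896 kg/m³
  alloy H: σ_y = 43.90 MPa, ρ = 2330 kg/m³
  alloy V: σ_y = 109.0 MPa, ρ = 1303 kg/m³
  alloy G: σ_y = 338.0 MPa, ρ = 3880 kg/m³
  alloy V: M = 8.01×10⁻³
  alloy G: M = 4.74×10⁻³
  alloy C: M = 3.28×10⁻³
  alloy H: M = 2.84×10⁻³
The maximum is for alloy V.

alloy V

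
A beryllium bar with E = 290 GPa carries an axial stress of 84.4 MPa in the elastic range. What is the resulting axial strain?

ε = σ/E = 84.4 / 290000 = 2.91×10⁻⁴.

2.91×10⁻⁴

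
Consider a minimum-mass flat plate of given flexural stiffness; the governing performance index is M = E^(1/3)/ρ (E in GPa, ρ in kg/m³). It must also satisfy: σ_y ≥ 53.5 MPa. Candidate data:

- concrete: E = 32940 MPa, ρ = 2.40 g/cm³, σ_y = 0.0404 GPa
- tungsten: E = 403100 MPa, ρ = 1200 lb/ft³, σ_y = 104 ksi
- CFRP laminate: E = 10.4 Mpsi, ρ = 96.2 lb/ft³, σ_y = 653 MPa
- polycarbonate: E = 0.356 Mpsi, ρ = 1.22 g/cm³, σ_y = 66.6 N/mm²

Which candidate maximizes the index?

Screen on constraints: σ_y ≥ 53.5 MPa. Survivors: tungsten, CFRP laminate, polycarbonate.
Convert each candidate to consistent units, then evaluate M:
  tungsten: E = 403.1 GPa, ρ = 19220 kg/m³
  CFRP laminate: E = 71.71 GPa, ρ = 1541 kg/m³
  polycarbonate: E = 2.455 GPa, ρ = 1220 kg/m³
  CFRP laminate: M = 2.70×10⁻³
  polycarbonate: M = 1.11×10⁻³
  tungsten: M = 0.384×10⁻³
The maximum is for CFRP laminate.

CFRP laminate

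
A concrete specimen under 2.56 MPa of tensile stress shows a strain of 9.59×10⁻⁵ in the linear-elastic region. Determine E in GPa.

E = σ/ε = 2.56 MPa / 9.59×10⁻⁵ = 26690 MPa = 26.7 GPa.

26.7 GPa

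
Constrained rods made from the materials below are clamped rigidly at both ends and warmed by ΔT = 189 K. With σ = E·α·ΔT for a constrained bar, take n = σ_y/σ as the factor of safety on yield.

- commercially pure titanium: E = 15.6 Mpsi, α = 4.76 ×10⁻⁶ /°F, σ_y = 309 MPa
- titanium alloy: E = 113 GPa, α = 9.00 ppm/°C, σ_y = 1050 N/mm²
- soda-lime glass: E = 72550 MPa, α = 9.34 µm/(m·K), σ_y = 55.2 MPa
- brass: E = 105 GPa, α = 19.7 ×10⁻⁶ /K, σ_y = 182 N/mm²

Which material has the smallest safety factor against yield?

soda-lime glass

Converting E to GPa, α to ×10⁻⁶/K, σ_y to MPa, then σ and n for each:
  commercially pure titanium: E = 107.6, α = 8.57, σ_y = 309.0 → σ = 174 MPa, n = 1.77
  titanium alloy: E = 113.0, α = 9.00, σ_y = 1050 → σ = 192 MPa, n = 5.46
  soda-lime glass: E = 72.55, α = 9.34, σ_y = 55.20 → σ = 128 MPa, n = 0.431
  brass: E = 105.0, α = 19.7, σ_y = 182.0 → σ = 391 MPa, n = 0.466
Soda-lime glass has the lowest safety factor, n = 0.431.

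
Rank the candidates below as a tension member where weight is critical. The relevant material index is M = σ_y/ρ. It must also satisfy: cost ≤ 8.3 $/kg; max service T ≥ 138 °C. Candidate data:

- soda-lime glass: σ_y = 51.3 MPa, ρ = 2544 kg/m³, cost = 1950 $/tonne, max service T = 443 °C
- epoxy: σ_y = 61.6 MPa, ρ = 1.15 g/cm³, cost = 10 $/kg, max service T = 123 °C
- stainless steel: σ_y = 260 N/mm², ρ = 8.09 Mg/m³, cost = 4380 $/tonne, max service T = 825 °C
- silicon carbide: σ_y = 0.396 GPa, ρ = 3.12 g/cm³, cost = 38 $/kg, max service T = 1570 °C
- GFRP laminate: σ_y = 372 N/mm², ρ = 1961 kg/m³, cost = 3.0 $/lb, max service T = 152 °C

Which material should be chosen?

Screen on constraints: cost ≤ 8.3 $/kg; max service T ≥ 138 °C. Survivors: soda-lime glass, stainless steel, GFRP laminate.
Convert each candidate to consistent units, then evaluate M:
  soda-lime glass: σ_y = 51.30 MPa, ρ = 2544 kg/m³
  stainless steel: σ_y = 260.0 MPa, ρ = 8090 kg/m³
  GFRP laminate: σ_y = 372.0 MPa, ρ = 1961 kg/m³
  GFRP laminate: M = 190 kN·m/kg
  stainless steel: M = 32.1 kN·m/kg
  soda-lime glass: M = 20.2 kN·m/kg
GFRP laminate has the largest M.

GFRP laminate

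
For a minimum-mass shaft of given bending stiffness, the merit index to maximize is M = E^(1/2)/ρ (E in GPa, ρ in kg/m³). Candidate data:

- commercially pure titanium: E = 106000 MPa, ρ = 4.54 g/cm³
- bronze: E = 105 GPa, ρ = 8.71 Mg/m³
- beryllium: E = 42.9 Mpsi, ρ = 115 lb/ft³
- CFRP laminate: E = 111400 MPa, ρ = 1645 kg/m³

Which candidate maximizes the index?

Convert each candidate to consistent units, then evaluate M:
  commercially pure titanium: E = 106.0 GPa, ρ = 4540 kg/m³
  bronze: E = 105.0 GPa, ρ = 8710 kg/m³
  beryllium: E = 295.8 GPa, ρ = 1842 kg/m³
  CFRP laminate: E = 111.4 GPa, ρ = 1645 kg/m³
  beryllium: M = 9.34×10⁻³
  CFRP laminate: M = 6.42×10⁻³
  commercially pure titanium: M = 2.27×10⁻³
  bronze: M = 1.18×10⁻³
The maximum is for beryllium.

beryllium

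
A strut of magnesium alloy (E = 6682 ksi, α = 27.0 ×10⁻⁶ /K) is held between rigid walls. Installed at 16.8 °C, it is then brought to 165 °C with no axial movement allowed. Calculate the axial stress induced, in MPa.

184 MPa

E = 6682 ksi = 46.07 GPa.
ΔT = 148.2 K. Constrained thermal stress σ = E·α·ΔT = 46.07×10³ MPa × 27.0×10⁻⁶ × 148.2 = 184 MPa (compressive).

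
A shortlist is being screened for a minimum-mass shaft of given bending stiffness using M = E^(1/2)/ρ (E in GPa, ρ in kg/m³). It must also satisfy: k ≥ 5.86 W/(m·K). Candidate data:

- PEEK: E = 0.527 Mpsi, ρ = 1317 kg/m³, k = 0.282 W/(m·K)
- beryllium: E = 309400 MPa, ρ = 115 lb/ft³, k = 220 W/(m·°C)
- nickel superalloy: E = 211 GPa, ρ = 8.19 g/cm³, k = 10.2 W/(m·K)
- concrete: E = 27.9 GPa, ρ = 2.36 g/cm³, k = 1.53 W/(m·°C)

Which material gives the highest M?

beryllium

Screen on constraints: k ≥ 5.86 W/(m·K). Survivors: beryllium, nickel superalloy.
After converting to SI:
  beryllium: E = 309.4 GPa, ρ = 1842 kg/m³
  nickel superalloy: E = 211.0 GPa, ρ = 8190 kg/m³
  beryllium: M = 9.55×10⁻³
  nickel superalloy: M = 1.77×10⁻³
Beryllium has the largest M.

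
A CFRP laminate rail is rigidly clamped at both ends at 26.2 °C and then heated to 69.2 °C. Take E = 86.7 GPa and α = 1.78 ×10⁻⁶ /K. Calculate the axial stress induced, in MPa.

ΔT = 43.00 K. Constrained thermal stress σ = E·α·ΔT = 86.70×10³ MPa × 1.78×10⁻⁶ × 43.00 = 6.64 MPa (compressive).

6.64 MPa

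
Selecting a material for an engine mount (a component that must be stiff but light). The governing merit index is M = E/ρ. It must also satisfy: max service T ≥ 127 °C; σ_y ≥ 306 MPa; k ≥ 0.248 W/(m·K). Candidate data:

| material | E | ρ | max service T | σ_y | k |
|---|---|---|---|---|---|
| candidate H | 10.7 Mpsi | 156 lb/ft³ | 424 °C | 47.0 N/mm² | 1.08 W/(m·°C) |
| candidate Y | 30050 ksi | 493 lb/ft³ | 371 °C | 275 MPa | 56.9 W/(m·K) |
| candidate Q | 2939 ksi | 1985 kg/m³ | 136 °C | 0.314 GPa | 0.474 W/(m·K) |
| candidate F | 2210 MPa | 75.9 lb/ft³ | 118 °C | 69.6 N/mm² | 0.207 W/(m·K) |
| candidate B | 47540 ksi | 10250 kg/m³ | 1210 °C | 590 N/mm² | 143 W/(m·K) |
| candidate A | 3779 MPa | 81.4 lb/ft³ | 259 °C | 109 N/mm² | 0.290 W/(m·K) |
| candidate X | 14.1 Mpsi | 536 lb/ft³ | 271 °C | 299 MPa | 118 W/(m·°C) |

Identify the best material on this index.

Screen on constraints: max service T ≥ 127 °C; σ_y ≥ 306 MPa; k ≥ 0.248 W/(m·K). Survivors: candidate Q, candidate B.
Putting every candidate on a common basis:
  candidate Q: E = 20.26 GPa, ρ = 1985 kg/m³
  candidate B: E = 327.8 GPa, ρ = 10250 kg/m³
  candidate B: M = 32.0 MN·m/kg
  candidate Q: M = 10.2 MN·m/kg
The maximum is for candidate B.

candidate B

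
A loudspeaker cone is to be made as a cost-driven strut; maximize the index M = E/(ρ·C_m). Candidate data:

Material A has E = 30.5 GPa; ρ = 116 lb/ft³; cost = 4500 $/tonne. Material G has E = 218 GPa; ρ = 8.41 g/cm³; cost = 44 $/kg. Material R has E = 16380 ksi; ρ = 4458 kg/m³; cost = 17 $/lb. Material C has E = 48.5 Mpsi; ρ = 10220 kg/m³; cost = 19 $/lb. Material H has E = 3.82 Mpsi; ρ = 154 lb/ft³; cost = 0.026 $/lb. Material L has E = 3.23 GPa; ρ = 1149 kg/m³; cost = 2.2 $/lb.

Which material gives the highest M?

material H

After converting to SI:
  material A: E = 30.50 GPa, ρ = 1858 kg/m³, cost = 4.500 $/kg
  material G: E = 218.0 GPa, ρ = 8410 kg/m³, cost = 44.00 $/kg
  material R: E = 112.9 GPa, ρ = 4458 kg/m³, cost = 37.48 $/kg
  material C: E = 334.4 GPa, ρ = 10220 kg/m³, cost = 41.89 $/kg
  material H: E = 26.34 GPa, ρ = 2467 kg/m³, cost = 0.05732 $/kg
  material L: E = 3.230 GPa, ρ = 1149 kg/m³, cost = 4.850 $/kg
  material H: M = 186 MN·m per $
  material A: M = 3.65 MN·m per $
  material C: M = 0.781 MN·m per $
  material R: M = 0.676 MN·m per $
  material G: M = 0.589 MN·m per $
  material L: M = 0.580 MN·m per $
Material H ranks first.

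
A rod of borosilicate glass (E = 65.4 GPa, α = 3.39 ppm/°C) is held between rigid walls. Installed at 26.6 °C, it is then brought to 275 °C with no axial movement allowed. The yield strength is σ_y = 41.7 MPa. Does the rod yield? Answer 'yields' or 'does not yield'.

yields

ΔT = 248.4 K. Constrained thermal stress σ = E·α·ΔT = 65.40×10³ MPa × 3.39×10⁻⁶ × 248.4 = 55.1 MPa (compressive).
Compare to σ_y = 41.7 MPa: σ ≥ σ_y, so it yields.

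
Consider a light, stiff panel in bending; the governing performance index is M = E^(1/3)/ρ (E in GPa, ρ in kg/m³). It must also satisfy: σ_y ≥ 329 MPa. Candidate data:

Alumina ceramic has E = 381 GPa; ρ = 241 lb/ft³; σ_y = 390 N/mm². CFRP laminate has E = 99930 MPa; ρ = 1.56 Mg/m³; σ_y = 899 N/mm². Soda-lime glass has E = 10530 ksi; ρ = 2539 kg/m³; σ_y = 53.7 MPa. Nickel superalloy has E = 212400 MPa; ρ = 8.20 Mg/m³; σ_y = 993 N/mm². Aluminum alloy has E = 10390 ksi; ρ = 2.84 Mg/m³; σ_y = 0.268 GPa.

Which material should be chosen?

Screen on constraints: σ_y ≥ 329 MPa. Survivors: alumina ceramic, CFRP laminate, nickel superalloy.
In SI units:
  alumina ceramic: E = 381.0 GPa, ρ = 3860 kg/m³
  CFRP laminate: E = 99.93 GPa, ρ = 1560 kg/m³
  nickel superalloy: E = 212.4 GPa, ρ = 8200 kg/m³
  CFRP laminate: M = 2.97×10⁻³
  alumina ceramic: M = 1.88×10⁻³
  nickel superalloy: M = 0.728×10⁻³
Highest index: CFRP laminate.

CFRP laminate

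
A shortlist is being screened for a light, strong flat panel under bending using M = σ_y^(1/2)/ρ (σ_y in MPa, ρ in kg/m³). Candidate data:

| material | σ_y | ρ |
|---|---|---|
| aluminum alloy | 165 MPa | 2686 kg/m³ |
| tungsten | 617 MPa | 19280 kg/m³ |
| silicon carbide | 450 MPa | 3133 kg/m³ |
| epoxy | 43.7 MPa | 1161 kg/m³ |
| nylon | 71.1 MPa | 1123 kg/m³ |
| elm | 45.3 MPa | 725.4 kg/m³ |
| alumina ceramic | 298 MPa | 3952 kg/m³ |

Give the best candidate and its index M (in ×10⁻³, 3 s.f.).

Computing M directly (units already consistent):
  elm: M = 9.28×10⁻³
  nylon: M = 7.51×10⁻³
  silicon carbide: M = 6.77×10⁻³
  epoxy: M = 5.69×10⁻³
  aluminum alloy: M = 4.78×10⁻³
  alumina ceramic: M = 4.37×10⁻³
  tungsten: M = 1.29×10⁻³
Elm has the largest M.

elm, M = 9.28×10⁻³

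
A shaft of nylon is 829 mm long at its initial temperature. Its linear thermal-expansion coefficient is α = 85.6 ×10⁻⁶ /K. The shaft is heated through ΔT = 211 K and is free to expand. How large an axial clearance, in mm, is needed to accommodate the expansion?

15.0 mm

ΔL = α·L₀·ΔT = 85.6×10⁻⁶ × 829 mm × 211.0 K = 15.0 mm.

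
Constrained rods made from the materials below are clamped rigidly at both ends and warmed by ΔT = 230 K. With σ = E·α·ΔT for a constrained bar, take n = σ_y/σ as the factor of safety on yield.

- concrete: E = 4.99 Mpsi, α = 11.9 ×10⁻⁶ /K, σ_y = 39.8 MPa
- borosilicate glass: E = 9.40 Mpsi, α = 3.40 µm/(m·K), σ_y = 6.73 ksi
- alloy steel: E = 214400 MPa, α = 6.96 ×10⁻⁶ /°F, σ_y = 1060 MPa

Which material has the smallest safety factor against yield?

Converting E to GPa, α to ×10⁻⁶/K, σ_y to MPa, then σ and n for each:
  concrete: E = 34.40, α = 11.9, σ_y = 39.80 → σ = 94.2 MPa, n = 0.423
  borosilicate glass: E = 64.81, α = 3.40, σ_y = 46.40 → σ = 50.7 MPa, n = 0.916
  alloy steel: E = 214.4, α = 12.5, σ_y = 1060 → σ = 618 MPa, n = 1.72
Smallest n: concrete with n = 0.423.

concrete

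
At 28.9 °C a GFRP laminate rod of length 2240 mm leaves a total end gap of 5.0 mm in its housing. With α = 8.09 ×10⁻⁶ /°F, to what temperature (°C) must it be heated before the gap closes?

α = 8.09×10⁻⁶/°F × 9/5 = 14.6×10⁻⁶/K.
α·L₀·ΔT = 5.0 mm ⇒ ΔT = 5.0 / (14.6×10⁻⁶ × 2240.0) = 153.3 K.
T = 28.9 + 153.3 = 182.2 °C.

182 °C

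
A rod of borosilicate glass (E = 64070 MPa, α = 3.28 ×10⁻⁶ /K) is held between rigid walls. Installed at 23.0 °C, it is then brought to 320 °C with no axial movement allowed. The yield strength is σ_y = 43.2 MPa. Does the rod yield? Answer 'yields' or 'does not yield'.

yields

E = 64070 MPa = 64.07 GPa.
ΔT = 297.0 K. Constrained thermal stress σ = E·α·ΔT = 64.07×10³ MPa × 3.28×10⁻⁶ × 297.0 = 62.4 MPa (compressive).
Compare to σ_y = 43.2 MPa: σ ≥ σ_y, so it yields.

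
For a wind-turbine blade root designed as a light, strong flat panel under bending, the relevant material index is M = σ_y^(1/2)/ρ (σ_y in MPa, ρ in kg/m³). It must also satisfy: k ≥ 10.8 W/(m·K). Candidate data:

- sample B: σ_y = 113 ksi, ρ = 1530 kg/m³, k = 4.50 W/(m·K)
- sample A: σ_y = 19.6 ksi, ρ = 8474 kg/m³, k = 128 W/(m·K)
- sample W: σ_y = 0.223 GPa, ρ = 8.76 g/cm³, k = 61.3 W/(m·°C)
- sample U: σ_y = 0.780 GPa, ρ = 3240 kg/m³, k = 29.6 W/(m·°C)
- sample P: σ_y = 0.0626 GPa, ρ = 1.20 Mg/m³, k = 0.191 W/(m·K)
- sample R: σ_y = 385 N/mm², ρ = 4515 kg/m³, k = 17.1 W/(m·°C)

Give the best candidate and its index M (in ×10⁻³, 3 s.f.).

sample U, M = 8.62×10⁻³

Screen on constraints: k ≥ 10.8 W/(m·K). Survivors: sample A, sample W, sample U, sample R.
After converting to SI:
  sample A: σ_y = 135.1 MPa, ρ = 8474 kg/m³
  sample W: σ_y = 223.0 MPa, ρ = 8760 kg/m³
  sample U: σ_y = 780.0 MPa, ρ = 3240 kg/m³
  sample R: σ_y = 385.0 MPa, ρ = 4515 kg/m³
  sample U: M = 8.62×10⁻³
  sample R: M = 4.35×10⁻³
  sample W: M = 1.70×10⁻³
  sample A: M = 1.37×10⁻³
Sample U has the largest M.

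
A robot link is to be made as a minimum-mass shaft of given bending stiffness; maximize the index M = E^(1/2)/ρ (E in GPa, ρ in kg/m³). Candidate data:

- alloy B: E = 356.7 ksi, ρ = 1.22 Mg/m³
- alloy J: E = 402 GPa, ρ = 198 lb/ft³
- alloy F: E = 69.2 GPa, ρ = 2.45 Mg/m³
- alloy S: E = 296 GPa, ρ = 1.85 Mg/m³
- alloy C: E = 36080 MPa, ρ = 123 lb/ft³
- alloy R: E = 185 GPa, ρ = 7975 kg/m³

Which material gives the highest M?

alloy S

Putting every candidate on a common basis:
  alloy B: E = 2.459 GPa, ρ = 1220 kg/m³
  alloy J: E = 402.0 GPa, ρ = 3172 kg/m³
  alloy F: E = 69.20 GPa, ρ = 2450 kg/m³
  alloy S: E = 296.0 GPa, ρ = 1850 kg/m³
  alloy C: E = 36.08 GPa, ρ = 1970 kg/m³
  alloy R: E = 185.0 GPa, ρ = 7975 kg/m³
  alloy S: M = 9.30×10⁻³
  alloy J: M = 6.32×10⁻³
  alloy F: M = 3.40×10⁻³
  alloy C: M = 3.05×10⁻³
  alloy R: M = 1.71×10⁻³
  alloy B: M = 1.29×10⁻³
Highest index: alloy S.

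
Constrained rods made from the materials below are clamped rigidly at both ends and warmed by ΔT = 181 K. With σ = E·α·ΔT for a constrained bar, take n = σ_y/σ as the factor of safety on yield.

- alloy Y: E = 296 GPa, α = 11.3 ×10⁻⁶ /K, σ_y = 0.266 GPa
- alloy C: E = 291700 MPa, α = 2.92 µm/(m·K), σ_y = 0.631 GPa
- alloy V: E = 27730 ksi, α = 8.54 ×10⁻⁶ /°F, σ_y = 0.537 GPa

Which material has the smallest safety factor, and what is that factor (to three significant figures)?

Per material, after unit conversion:
  alloy Y: E = 296.0, α = 11.3, σ_y = 266.0 → σ = 605 MPa, n = 0.439
  alloy C: E = 291.7, α = 2.92, σ_y = 631.0 → σ = 154 MPa, n = 4.09
  alloy V: E = 191.2, α = 15.4, σ_y = 537.0 → σ = 532 MPa, n = 1.01
Alloy Y has the lowest safety factor, n = 0.439.

alloy Y, n = 0.439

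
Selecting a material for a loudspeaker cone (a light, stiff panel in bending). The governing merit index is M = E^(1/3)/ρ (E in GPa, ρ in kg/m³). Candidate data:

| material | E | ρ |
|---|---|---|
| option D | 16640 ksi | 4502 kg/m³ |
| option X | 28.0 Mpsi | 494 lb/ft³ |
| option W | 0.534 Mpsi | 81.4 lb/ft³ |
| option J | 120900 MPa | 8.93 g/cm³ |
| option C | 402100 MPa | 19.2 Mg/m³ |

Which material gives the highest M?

option W

Putting every candidate on a common basis:
  option D: E = 114.7 GPa, ρ = 4502 kg/m³
  option X: E = 193.1 GPa, ρ = 7913 kg/m³
  option W: E = 3.682 GPa, ρ = 1304 kg/m³
  option J: E = 120.9 GPa, ρ = 8930 kg/m³
  option C: E = 402.1 GPa, ρ = 19200 kg/m³
  option W: M = 1.18×10⁻³
  option D: M = 1.08×10⁻³
  option X: M = 0.730×10⁻³
  option J: M = 0.554×10⁻³
  option C: M = 0.384×10⁻³
The maximum is for option W.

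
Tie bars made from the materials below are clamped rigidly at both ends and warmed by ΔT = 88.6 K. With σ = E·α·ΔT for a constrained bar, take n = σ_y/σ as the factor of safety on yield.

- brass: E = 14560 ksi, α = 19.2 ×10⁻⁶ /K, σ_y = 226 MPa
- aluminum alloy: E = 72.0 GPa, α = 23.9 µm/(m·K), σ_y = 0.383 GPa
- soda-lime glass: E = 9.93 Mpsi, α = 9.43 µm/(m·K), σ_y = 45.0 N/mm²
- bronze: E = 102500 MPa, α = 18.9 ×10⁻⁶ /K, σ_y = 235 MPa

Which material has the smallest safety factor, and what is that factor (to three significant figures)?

soda-lime glass, n = 0.787

In consistent units (E in GPa, α in ×10⁻⁶/K, σ_y in MPa):
  brass: E = 100.4, α = 19.2, σ_y = 226.0 → σ = 171 MPa, n = 1.32
  aluminum alloy: E = 72.00, α = 23.9, σ_y = 383.0 → σ = 152 MPa, n = 2.51
  soda-lime glass: E = 68.46, α = 9.43, σ_y = 45.00 → σ = 57.2 MPa, n = 0.787
  bronze: E = 102.5, α = 18.9, σ_y = 235.0 → σ = 172 MPa, n = 1.37
The minimum is soda-lime glass at n = 0.787.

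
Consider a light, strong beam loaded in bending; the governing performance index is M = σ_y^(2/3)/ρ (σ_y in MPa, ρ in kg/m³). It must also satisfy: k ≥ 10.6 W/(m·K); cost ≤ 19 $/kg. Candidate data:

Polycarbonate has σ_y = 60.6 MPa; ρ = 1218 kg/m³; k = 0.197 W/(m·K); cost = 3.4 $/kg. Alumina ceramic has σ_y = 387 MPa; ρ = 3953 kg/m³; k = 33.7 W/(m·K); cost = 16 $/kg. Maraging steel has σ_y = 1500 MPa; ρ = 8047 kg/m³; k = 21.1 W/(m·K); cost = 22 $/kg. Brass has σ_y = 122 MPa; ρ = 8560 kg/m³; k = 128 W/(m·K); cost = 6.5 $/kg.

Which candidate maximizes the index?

Screen on constraints: k ≥ 10.6 W/(m·K); cost ≤ 19 $/kg. Survivors: alumina ceramic, brass.
Evaluate M for each candidate:
  alumina ceramic: M = 13.4×10⁻³
  brass: M = 2.87×10⁻³
Alumina ceramic ranks first.

alumina ceramic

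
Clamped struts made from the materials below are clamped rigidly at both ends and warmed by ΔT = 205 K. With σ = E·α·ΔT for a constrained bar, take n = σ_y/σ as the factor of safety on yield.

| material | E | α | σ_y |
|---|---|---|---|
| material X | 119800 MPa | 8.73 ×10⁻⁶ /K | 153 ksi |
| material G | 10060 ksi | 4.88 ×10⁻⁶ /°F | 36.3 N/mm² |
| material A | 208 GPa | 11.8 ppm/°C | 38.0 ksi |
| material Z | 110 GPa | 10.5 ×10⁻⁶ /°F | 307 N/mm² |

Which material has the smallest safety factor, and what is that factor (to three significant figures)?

material G, n = 0.291

Per material, after unit conversion:
  material X: E = 119.8, α = 8.73, σ_y = 1055 → σ = 214 MPa, n = 4.92
  material G: E = 69.36, α = 8.78, σ_y = 36.30 → σ = 125 MPa, n = 0.291
  material A: E = 208.0, α = 11.8, σ_y = 262.0 → σ = 503 MPa, n = 0.521
  material Z: E = 110.0, α = 18.9, σ_y = 307.0 → σ = 426 MPa, n = 0.720
Material G has the lowest safety factor, n = 0.291.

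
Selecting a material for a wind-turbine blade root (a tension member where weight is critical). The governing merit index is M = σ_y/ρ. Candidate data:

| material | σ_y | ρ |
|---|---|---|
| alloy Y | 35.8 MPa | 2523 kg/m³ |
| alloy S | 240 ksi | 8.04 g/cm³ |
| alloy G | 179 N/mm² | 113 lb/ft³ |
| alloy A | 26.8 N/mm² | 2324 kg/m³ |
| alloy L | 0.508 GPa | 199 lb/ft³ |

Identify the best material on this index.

alloy S

Putting every candidate on a common basis:
  alloy Y: σ_y = 35.80 MPa, ρ = 2523 kg/m³
  alloy S: σ_y = 1655 MPa, ρ = 8040 kg/m³
  alloy G: σ_y = 179.0 MPa, ρ = 1810 kg/m³
  alloy A: σ_y = 26.80 MPa, ρ = 2324 kg/m³
  alloy L: σ_y = 508.0 MPa, ρ = 3188 kg/m³
  alloy S: M = 206 kN·m/kg
  alloy L: M = 159 kN·m/kg
  alloy G: M = 98.9 kN·m/kg
  alloy Y: M = 14.2 kN·m/kg
  alloy A: M = 11.5 kN·m/kg
Highest index: alloy S.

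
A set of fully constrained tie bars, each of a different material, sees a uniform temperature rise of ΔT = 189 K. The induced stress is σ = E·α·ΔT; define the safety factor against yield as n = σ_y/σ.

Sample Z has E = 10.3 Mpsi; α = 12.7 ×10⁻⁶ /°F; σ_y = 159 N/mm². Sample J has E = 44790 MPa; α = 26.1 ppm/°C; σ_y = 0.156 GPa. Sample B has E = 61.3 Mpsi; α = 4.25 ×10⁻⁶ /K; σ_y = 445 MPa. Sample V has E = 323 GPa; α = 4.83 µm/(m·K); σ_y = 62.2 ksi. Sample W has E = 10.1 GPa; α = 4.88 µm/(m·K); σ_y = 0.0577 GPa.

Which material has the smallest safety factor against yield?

sample Z

With everything in SI (GPa, ×10⁻⁶/K, MPa):
  sample Z: E = 71.02, α = 22.9, σ_y = 159.0 → σ = 307 MPa, n = 0.518
  sample J: E = 44.79, α = 26.1, σ_y = 156.0 → σ = 221 MPa, n = 0.706
  sample B: E = 422.6, α = 4.25, σ_y = 445.0 → σ = 339 MPa, n = 1.31
  sample V: E = 323.0, α = 4.83, σ_y = 428.9 → σ = 295 MPa, n = 1.45
  sample W: E = 10.10, α = 4.88, σ_y = 57.70 → σ = 9.32 MPa, n = 6.19
Sample Z has the lowest safety factor, n = 0.518.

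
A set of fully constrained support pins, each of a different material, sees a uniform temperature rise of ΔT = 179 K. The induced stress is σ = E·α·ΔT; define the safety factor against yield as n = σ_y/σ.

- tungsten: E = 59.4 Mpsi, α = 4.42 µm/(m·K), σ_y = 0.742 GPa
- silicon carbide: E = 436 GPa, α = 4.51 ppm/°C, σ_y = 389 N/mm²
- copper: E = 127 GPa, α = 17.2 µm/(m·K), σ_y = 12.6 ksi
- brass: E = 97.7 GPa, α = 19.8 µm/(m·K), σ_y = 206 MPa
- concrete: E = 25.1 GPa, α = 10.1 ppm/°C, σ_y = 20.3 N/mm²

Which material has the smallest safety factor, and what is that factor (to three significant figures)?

copper, n = 0.222

In consistent units (E in GPa, α in ×10⁻⁶/K, σ_y in MPa):
  tungsten: E = 409.5, α = 4.42, σ_y = 742.0 → σ = 324 MPa, n = 2.29
  silicon carbide: E = 436.0, α = 4.51, σ_y = 389.0 → σ = 352 MPa, n = 1.11
  copper: E = 127.0, α = 17.2, σ_y = 86.87 → σ = 391 MPa, n = 0.222
  brass: E = 97.70, α = 19.8, σ_y = 206.0 → σ = 346 MPa, n = 0.595
  concrete: E = 25.10, α = 10.1, σ_y = 20.30 → σ = 45.4 MPa, n = 0.447
Smallest n: copper with n = 0.222.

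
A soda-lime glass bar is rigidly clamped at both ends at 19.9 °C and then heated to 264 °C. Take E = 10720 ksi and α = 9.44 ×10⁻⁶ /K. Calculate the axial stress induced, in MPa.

170 MPa

E = 10720 ksi = 73.91 GPa.
ΔT = 244.1 K. Constrained thermal stress σ = E·α·ΔT = 73.91×10³ MPa × 9.44×10⁻⁶ × 244.1 = 170 MPa (compressive).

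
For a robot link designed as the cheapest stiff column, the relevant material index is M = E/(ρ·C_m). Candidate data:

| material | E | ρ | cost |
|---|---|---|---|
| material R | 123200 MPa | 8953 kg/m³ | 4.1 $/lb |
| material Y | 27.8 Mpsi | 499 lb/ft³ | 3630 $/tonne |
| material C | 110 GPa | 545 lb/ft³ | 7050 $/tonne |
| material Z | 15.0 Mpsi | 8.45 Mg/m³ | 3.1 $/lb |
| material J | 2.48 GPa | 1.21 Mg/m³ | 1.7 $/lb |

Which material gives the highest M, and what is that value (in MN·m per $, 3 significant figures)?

Normalizing units and computing the index:
  material R: E = 123.2 GPa, ρ = 8953 kg/m³, cost = 9.039 $/kg
  material Y: E = 191.7 GPa, ρ = 7993 kg/m³, cost = 3.630 $/kg
  material C: E = 110.0 GPa, ρ = 8730 kg/m³, cost = 7.050 $/kg
  material Z: E = 103.4 GPa, ρ = 8450 kg/m³, cost = 6.834 $/kg
  material J: E = 2.480 GPa, ρ = 1210 kg/m³, cost = 3.748 $/kg
  material Y: M = 6.61 MN·m per $
  material Z: M = 1.79 MN·m per $
  material C: M = 1.79 MN·m per $
  material R: M = 1.52 MN·m per $
  material J: M = 0.547 MN·m per $
Material Y ranks first.

material Y, M = 6.61 MN·m per $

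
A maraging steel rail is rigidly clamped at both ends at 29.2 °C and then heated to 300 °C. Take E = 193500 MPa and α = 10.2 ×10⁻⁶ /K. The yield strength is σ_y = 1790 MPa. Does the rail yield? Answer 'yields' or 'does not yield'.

E = 193500 MPa = 193.5 GPa.
ΔT = 270.8 K. Constrained thermal stress σ = E·α·ΔT = 193.5×10³ MPa × 10.2×10⁻⁶ × 270.8 = 534 MPa (compressive).
Compare to σ_y = 1790 MPa: σ < σ_y, so it does not yield.

does not yield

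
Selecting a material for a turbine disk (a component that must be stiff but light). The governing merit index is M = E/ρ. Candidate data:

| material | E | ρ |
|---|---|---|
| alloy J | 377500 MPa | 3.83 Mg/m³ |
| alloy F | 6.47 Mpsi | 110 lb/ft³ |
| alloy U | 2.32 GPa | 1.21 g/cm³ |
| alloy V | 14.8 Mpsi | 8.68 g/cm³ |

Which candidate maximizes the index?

alloy J

Convert each candidate to consistent units, then evaluate M:
  alloy J: E = 377.5 GPa, ρ = 3830 kg/m³
  alloy F: E = 44.61 GPa, ρ = 1762 kg/m³
  alloy U: E = 2.320 GPa, ρ = 1210 kg/m³
  alloy V: E = 102.0 GPa, ρ = 8680 kg/m³
  alloy J: M = 98.6 MN·m/kg
  alloy F: M = 25.3 MN·m/kg
  alloy V: M = 11.8 MN·m/kg
  alloy U: M = 1.92 MN·m/kg
The maximum is for alloy J.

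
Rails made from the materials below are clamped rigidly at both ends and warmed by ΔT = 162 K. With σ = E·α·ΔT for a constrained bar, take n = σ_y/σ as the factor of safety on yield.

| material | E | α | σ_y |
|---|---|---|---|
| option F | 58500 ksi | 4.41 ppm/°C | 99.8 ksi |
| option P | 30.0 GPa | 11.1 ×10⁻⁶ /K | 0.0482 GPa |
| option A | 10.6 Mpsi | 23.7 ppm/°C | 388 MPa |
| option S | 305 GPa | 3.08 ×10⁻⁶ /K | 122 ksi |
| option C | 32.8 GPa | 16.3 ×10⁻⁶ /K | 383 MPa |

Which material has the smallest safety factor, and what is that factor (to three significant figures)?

In consistent units (E in GPa, α in ×10⁻⁶/K, σ_y in MPa):
  option F: E = 403.3, α = 4.41, σ_y = 688.1 → σ = 288 MPa, n = 2.39
  option P: E = 30.00, α = 11.1, σ_y = 48.20 → σ = 53.9 MPa, n = 0.893
  option A: E = 73.08, α = 23.7, σ_y = 388.0 → σ = 281 MPa, n = 1.38
  option S: E = 305.0, α = 3.08, σ_y = 841.2 → σ = 152 MPa, n = 5.53
  option C: E = 32.80, α = 16.3, σ_y = 383.0 → σ = 86.6 MPa, n = 4.42
The minimum is option P at n = 0.893.

option P, n = 0.893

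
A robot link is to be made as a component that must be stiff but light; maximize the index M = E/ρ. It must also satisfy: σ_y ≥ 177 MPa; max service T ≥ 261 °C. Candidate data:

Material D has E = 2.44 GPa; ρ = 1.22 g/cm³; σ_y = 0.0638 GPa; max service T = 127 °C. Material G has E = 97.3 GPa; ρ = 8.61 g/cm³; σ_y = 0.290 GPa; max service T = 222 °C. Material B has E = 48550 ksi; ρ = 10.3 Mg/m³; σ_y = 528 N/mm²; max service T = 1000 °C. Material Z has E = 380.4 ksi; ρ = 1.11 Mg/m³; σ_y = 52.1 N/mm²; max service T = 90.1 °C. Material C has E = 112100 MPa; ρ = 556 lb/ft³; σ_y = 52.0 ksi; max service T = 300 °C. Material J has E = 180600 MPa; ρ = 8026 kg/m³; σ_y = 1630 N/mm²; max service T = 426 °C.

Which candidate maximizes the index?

material B

Screen on constraints: σ_y ≥ 177 MPa; max service T ≥ 261 °C. Survivors: material B, material C, material J.
After converting to SI:
  material B: E = 334.7 GPa, ρ = 10300 kg/m³
  material C: E = 112.1 GPa, ρ = 8906 kg/m³
  material J: E = 180.6 GPa, ρ = 8026 kg/m³
  material B: M = 32.5 MN·m/kg
  material J: M = 22.5 MN·m/kg
  material C: M = 12.6 MN·m/kg
Material B ranks first.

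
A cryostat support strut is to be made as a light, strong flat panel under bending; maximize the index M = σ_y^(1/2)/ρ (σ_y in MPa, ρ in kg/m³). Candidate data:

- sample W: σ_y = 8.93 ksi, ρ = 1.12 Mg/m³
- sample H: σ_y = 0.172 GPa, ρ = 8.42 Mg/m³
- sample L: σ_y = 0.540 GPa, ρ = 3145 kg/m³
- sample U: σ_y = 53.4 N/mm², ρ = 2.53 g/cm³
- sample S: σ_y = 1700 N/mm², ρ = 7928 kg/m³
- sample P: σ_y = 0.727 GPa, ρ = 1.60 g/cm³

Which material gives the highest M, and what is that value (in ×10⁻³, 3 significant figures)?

sample P, M = 16.9×10⁻³

In SI units:
  sample W: σ_y = 61.57 MPa, ρ = 1120 kg/m³
  sample H: σ_y = 172.0 MPa, ρ = 8420 kg/m³
  sample L: σ_y = 540.0 MPa, ρ = 3145 kg/m³
  sample U: σ_y = 53.40 MPa, ρ = 2530 kg/m³
  sample S: σ_y = 1700 MPa, ρ = 7928 kg/m³
  sample P: σ_y = 727.0 MPa, ρ = 1600 kg/m³
  sample P: M = 16.9×10⁻³
  sample L: M = 7.39×10⁻³
  sample W: M = 7.01×10⁻³
  sample S: M = 5.20×10⁻³
  sample U: M = 2.89×10⁻³
  sample H: M = 1.56×10⁻³
The maximum is for sample P.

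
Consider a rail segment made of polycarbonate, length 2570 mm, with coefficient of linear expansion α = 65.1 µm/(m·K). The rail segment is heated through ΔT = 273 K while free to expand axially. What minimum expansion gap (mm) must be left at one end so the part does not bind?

45.7 mm

ΔL = α·L₀·ΔT = 65.1×10⁻⁶ × 2570 mm × 273.0 K = 45.7 mm.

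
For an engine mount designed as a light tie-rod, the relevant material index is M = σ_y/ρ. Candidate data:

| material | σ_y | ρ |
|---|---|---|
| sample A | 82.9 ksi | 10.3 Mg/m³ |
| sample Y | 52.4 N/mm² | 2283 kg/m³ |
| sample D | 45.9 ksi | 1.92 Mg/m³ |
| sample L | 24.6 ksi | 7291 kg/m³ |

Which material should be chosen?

sample D

Convert each candidate to consistent units, then evaluate M:
  sample A: σ_y = 571.6 MPa, ρ = 10300 kg/m³
  sample Y: σ_y = 52.40 MPa, ρ = 2283 kg/m³
  sample D: σ_y = 316.5 MPa, ρ = 1920 kg/m³
  sample L: σ_y = 169.6 MPa, ρ = 7291 kg/m³
  sample D: M = 165 kN·m/kg
  sample A: M = 55.5 kN·m/kg
  sample L: M = 23.3 kN·m/kg
  sample Y: M = 23.0 kN·m/kg
Sample D ranks first.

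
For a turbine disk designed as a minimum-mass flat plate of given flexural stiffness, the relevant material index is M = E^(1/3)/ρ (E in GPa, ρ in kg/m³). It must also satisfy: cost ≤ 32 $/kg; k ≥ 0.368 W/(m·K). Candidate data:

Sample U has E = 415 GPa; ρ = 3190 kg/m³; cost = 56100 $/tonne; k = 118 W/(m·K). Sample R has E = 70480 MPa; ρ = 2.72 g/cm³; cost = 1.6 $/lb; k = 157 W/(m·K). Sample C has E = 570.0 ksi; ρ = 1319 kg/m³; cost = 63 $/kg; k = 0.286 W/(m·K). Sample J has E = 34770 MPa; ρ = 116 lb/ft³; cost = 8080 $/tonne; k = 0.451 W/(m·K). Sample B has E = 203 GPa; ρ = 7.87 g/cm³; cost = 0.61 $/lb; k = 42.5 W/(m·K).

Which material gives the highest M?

Screen on constraints: cost ≤ 32 $/kg; k ≥ 0.368 W/(m·K). Survivors: sample R, sample J, sample B.
In SI units:
  sample R: E = 70.48 GPa, ρ = 2720 kg/m³
  sample J: E = 34.77 GPa, ρ = 1858 kg/m³
  sample B: E = 203.0 GPa, ρ = 7870 kg/m³
  sample J: M = 1.76×10⁻³
  sample R: M = 1.52×10⁻³
  sample B: M = 0.747×10⁻³
Highest index: sample J.

sample J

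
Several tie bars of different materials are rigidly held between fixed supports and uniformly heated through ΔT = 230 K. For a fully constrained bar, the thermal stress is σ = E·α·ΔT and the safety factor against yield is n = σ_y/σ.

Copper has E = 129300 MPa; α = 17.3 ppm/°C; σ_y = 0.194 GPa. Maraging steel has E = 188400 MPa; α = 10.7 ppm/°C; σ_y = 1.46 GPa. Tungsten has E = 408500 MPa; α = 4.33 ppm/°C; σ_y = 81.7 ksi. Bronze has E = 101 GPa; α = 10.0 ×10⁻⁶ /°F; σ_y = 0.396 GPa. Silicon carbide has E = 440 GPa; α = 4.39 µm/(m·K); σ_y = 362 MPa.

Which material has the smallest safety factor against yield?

copper

Converting E to GPa, α to ×10⁻⁶/K, σ_y to MPa, then σ and n for each:
  copper: E = 129.3, α = 17.3, σ_y = 194.0 → σ = 514 MPa, n = 0.377
  maraging steel: E = 188.4, α = 10.7, σ_y = 1460 → σ = 464 MPa, n = 3.15
  tungsten: E = 408.5, α = 4.33, σ_y = 563.3 → σ = 407 MPa, n = 1.38
  bronze: E = 101.0, α = 18.0, σ_y = 396.0 → σ = 418 MPa, n = 0.947
  silicon carbide: E = 440.0, α = 4.39, σ_y = 362.0 → σ = 444 MPa, n = 0.815
Copper has the lowest safety factor, n = 0.377.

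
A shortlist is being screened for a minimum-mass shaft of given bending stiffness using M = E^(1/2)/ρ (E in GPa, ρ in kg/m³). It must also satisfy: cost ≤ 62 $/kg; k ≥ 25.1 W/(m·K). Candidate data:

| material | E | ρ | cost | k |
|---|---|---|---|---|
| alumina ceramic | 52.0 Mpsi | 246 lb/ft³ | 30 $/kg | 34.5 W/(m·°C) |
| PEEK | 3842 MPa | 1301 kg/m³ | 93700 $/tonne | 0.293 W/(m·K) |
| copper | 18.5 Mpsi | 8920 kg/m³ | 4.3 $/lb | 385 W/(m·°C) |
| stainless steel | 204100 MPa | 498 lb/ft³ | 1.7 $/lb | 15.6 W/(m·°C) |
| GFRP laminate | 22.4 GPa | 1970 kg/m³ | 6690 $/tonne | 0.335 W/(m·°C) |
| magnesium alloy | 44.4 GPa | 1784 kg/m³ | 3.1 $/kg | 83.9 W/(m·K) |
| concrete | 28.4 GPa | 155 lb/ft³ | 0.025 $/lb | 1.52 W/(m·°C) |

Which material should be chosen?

alumina ceramic

Screen on constraints: cost ≤ 62 $/kg; k ≥ 25.1 W/(m·K). Survivors: alumina ceramic, copper, magnesium alloy.
Normalizing units and computing the index:
  alumina ceramic: E = 358.5 GPa, ρ = 3941 kg/m³
  copper: E = 127.6 GPa, ρ = 8920 kg/m³
  magnesium alloy: E = 44.40 GPa, ρ = 1784 kg/m³
  alumina ceramic: M = 4.81×10⁻³
  magnesium alloy: M = 3.74×10⁻³
  copper: M = 1.27×10⁻³
Alumina ceramic ranks first.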